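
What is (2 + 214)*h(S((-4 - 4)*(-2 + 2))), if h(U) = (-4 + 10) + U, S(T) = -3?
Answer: 648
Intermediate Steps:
h(U) = 6 + U
(2 + 214)*h(S((-4 - 4)*(-2 + 2))) = (2 + 214)*(6 - 3) = 216*3 = 648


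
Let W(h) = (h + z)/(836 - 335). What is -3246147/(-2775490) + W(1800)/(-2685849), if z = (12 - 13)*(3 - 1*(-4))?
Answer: 4368044021121733/3734728067546010 ≈ 1.1696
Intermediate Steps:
z = -7 (z = -(3 + 4) = -1*7 = -7)
W(h) = -7/501 + h/501 (W(h) = (h - 7)/(836 - 335) = (-7 + h)/501 = (-7 + h)*(1/501) = -7/501 + h/501)
-3246147/(-2775490) + W(1800)/(-2685849) = -3246147/(-2775490) + (-7/501 + (1/501)*1800)/(-2685849) = -3246147*(-1/2775490) + (-7/501 + 600/167)*(-1/2685849) = 3246147/2775490 + (1793/501)*(-1/2685849) = 3246147/2775490 - 1793/1345610349 = 4368044021121733/3734728067546010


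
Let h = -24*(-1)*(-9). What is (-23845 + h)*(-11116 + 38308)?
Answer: -654266712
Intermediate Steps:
h = -216 (h = 24*(-9) = -216)
(-23845 + h)*(-11116 + 38308) = (-23845 - 216)*(-11116 + 38308) = -24061*27192 = -654266712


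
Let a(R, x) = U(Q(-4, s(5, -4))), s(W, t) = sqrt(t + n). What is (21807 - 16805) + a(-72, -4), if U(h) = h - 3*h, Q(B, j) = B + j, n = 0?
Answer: 5010 - 4*I ≈ 5010.0 - 4.0*I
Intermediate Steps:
s(W, t) = sqrt(t) (s(W, t) = sqrt(t + 0) = sqrt(t))
U(h) = -2*h
a(R, x) = 8 - 4*I (a(R, x) = -2*(-4 + sqrt(-4)) = -2*(-4 + 2*I) = 8 - 4*I)
(21807 - 16805) + a(-72, -4) = (21807 - 16805) + (8 - 4*I) = 5002 + (8 - 4*I) = 5010 - 4*I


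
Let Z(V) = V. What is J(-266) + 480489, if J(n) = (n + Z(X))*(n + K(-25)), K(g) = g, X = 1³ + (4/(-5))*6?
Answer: 2795004/5 ≈ 5.5900e+5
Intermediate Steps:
X = -19/5 (X = 1 + (4*(-⅕))*6 = 1 - ⅘*6 = 1 - 24/5 = -19/5 ≈ -3.8000)
J(n) = (-25 + n)*(-19/5 + n) (J(n) = (n - 19/5)*(n - 25) = (-19/5 + n)*(-25 + n) = (-25 + n)*(-19/5 + n))
J(-266) + 480489 = (95 + (-266)² - 144/5*(-266)) + 480489 = (95 + 70756 + 38304/5) + 480489 = 392559/5 + 480489 = 2795004/5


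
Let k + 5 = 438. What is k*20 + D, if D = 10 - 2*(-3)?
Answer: 8676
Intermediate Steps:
k = 433 (k = -5 + 438 = 433)
D = 16 (D = 10 + 6 = 16)
k*20 + D = 433*20 + 16 = 8660 + 16 = 8676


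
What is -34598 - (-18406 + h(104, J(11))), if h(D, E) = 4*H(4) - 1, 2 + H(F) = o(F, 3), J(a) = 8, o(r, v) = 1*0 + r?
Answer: -16199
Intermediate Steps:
o(r, v) = r (o(r, v) = 0 + r = r)
H(F) = -2 + F
h(D, E) = 7 (h(D, E) = 4*(-2 + 4) - 1 = 4*2 - 1 = 8 - 1 = 7)
-34598 - (-18406 + h(104, J(11))) = -34598 - (-18406 + 7) = -34598 - 1*(-18399) = -34598 + 18399 = -16199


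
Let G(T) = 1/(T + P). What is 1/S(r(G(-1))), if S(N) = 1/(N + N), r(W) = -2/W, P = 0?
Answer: 4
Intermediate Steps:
G(T) = 1/T (G(T) = 1/(T + 0) = 1/T)
S(N) = 1/(2*N)
1/S(r(G(-1))) = 1/(1/(2*((-2/(1/(-1)))))) = 1/(1/(2*((-2/(-1))))) = 1/(1/(2*((-2*(-1))))) = 1/((½)/2) = 1/((½)*(½)) = 1/(¼) = 4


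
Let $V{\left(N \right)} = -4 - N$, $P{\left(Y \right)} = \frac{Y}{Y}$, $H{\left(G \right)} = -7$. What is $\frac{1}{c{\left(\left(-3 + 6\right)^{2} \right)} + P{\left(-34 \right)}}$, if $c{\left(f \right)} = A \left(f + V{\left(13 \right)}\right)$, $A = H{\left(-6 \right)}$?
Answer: $\frac{1}{57} \approx 0.017544$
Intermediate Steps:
$A = -7$
$P{\left(Y \right)} = 1$
$c{\left(f \right)} = 119 - 7 f$ ($c{\left(f \right)} = - 7 \left(f - 17\right) = - 7 \left(-17 + f\right) = 119 - 7 f$)
$\frac{1}{c{\left(\left(-3 + 6\right)^{2} \right)} + P{\left(-34 \right)}} = \frac{1}{\left(119 - 7 \left(-3 + 6\right)^{2}\right) + 1} = \frac{1}{\left(119 - 7 \cdot 3^{2}\right) + 1} = \frac{1}{\left(119 - 63\right) + 1} = \frac{1}{56 + 1} = \frac{1}{57}$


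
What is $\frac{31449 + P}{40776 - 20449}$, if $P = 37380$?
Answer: $\frac{68829}{20327} \approx 3.3861$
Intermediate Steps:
$\frac{31449 + P}{40776 - 20449} = \frac{31449 + 37380}{40776 - 20449} = \frac{68829}{20327}$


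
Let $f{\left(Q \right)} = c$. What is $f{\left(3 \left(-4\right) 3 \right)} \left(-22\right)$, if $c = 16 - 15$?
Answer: $-22$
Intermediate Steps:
$c = 1$
$f{\left(Q \right)} = 1$
$f{\left(3 \left(-4\right) 3 \right)} \left(-22\right) = 1 \left(-22\right) = -22$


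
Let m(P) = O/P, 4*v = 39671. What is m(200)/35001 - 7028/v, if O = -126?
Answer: -10933034497/15428051900 ≈ -0.70865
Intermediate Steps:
v = 39671/4 (v = (1/4)*39671 = 39671/4 ≈ 9917.8)
m(P) = -126/P
m(200)/35001 - 7028/v = -126/200/35001 - 7028/39671/4 = -126*1/200*(1/35001) - 7028*4/39671 = -63/100*1/35001 - 28112/39671 = -7/388900 - 28112/39671 = -10933034497/15428051900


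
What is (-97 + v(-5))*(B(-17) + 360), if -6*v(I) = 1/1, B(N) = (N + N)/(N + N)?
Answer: -210463/6 ≈ -35077.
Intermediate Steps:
B(N) = 1 (B(N) = (2*N)/((2*N)) = (2*N)*(1/(2*N)) = 1)
v(I) = -1/6 (v(I) = -1/6/1 = -1/6*1 = -1/6)
(-97 + v(-5))*(B(-17) + 360) = (-97 - 1/6)*(1 + 360) = -583/6*361 = -210463/6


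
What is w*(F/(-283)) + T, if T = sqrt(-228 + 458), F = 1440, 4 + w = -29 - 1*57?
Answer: 129600/283 + sqrt(230) ≈ 473.12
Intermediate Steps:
w = -90 (w = -4 + (-29 - 1*57) = -4 + (-29 - 57) = -4 - 86 = -90)
T = sqrt(230) ≈ 15.166
w*(F/(-283)) + T = -129600/(-283) + sqrt(230) = -129600*(-1)/283 + sqrt(230) = -90*(-1440/283) + sqrt(230) = 129600/283 + sqrt(230)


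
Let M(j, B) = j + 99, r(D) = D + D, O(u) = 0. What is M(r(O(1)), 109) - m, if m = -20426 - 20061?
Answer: 40586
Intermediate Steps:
r(D) = 2*D
M(j, B) = 99 + j
m = -40487
M(r(O(1)), 109) - m = (99 + 2*0) - 1*(-40487) = (99 + 0) + 40487 = 99 + 40487 = 40586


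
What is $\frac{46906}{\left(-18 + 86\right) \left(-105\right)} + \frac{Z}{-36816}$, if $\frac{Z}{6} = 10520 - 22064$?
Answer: $- \frac{987457}{210630} \approx -4.6881$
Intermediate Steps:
$Z = -69264$ ($Z = 6 \left(10520 - 22064\right) = 6 \left(-11544\right) = -69264$)
$\frac{46906}{\left(-18 + 86\right) \left(-105\right)} + \frac{Z}{-36816} = \frac{46906}{\left(-18 + 86\right) \left(-105\right)} - \frac{69264}{-36816} = \frac{46906}{68 \left(-105\right)} - - \frac{111}{59} = \frac{46906}{-7140} + \frac{111}{59} = 46906 \left(- \frac{1}{7140}\right) + \frac{111}{59} = - \frac{23453}{3570} + \frac{111}{59} = - \frac{987457}{210630}$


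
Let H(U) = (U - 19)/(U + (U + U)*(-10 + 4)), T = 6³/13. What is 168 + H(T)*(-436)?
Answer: 96413/594 ≈ 162.31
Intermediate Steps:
T = 216/13 (T = 216*(1/13) = 216/13 ≈ 16.615)
H(U) = -(-19 + U)/(11*U) (H(U) = (-19 + U)/(U + (2*U)*(-6)) = (-19 + U)/(U - 12*U) = (-19 + U)/((-11*U)) = (-19 + U)*(-1/(11*U)) = -(-19 + U)/(11*U))
168 + H(T)*(-436) = 168 + ((19 - 1*216/13)/(11*(216/13)))*(-436) = 168 + ((1/11)*(13/216)*(19 - 216/13))*(-436) = 168 + ((1/11)*(13/216)*(31/13))*(-436) = 168 + (31/2376)*(-436) = 168 - 3379/594 = 96413/594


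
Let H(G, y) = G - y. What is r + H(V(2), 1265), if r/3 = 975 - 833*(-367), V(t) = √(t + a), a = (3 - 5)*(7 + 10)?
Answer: 918793 + 4*I*√2 ≈ 9.1879e+5 + 5.6569*I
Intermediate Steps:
a = -34 (a = -2*17 = -34)
V(t) = √(-34 + t) (V(t) = √(t - 34) = √(-34 + t))
r = 920058 (r = 3*(975 - 833*(-367)) = 3*(975 + 305711) = 3*306686 = 920058)
r + H(V(2), 1265) = 920058 + (√(-34 + 2) - 1*1265) = 920058 + (√(-32) - 1265) = 920058 + (4*I*√2 - 1265) = 920058 + (-1265 + 4*I*√2) = 918793 + 4*I*√2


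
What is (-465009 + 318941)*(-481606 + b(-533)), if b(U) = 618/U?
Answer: 2884243177376/41 ≈ 7.0347e+10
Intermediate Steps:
(-465009 + 318941)*(-481606 + b(-533)) = (-465009 + 318941)*(-481606 + 618/(-533)) = -146068*(-481606 + 618*(-1/533)) = -146068*(-481606 - 618/533) = -146068*(-256696616/533) = 2884243177376/41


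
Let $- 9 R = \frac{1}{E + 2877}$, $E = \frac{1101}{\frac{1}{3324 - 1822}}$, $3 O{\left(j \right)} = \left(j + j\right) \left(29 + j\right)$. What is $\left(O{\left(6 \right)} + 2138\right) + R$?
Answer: $\frac{33963182657}{14909211} \approx 2278.0$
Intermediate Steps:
$O{\left(j \right)} = \frac{2 j \left(29 + j\right)}{3}$ ($O{\left(j \right)} = \frac{\left(j + j\right) \left(29 + j\right)}{3} = \frac{2 j \left(29 + j\right)}{3}$)
$E = 1653702$ ($E = \frac{1101}{\frac{1}{1502}} = 1101 \frac{1}{\frac{1}{1502}} = 1101 \cdot 1502 = 1653702$)
$R = - \frac{1}{14909211}$ ($R = - \frac{1}{9 \left(1653702 + 2877\right)} = - \frac{1}{9 \cdot 1656579} = \left(- \frac{1}{9}\right) \frac{1}{1656579} = - \frac{1}{14909211} \approx -6.7073 \cdot 10^{-8}$)
$\left(O{\left(6 \right)} + 2138\right) + R = \left(\frac{2}{3} \cdot 6 \left(29 + 6\right) + 2138\right) - \frac{1}{14909211} = \left(\frac{2}{3} \cdot 6 \cdot 35 + 2138\right) - \frac{1}{14909211} = \left(140 + 2138\right) - \frac{1}{14909211} = 2278 - \frac{1}{14909211} = \frac{33963182657}{14909211}$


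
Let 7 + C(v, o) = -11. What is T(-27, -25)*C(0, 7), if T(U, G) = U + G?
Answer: 936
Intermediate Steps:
T(U, G) = G + U
C(v, o) = -18 (C(v, o) = -7 - 11 = -18)
T(-27, -25)*C(0, 7) = (-25 - 27)*(-18) = -52*(-18) = 936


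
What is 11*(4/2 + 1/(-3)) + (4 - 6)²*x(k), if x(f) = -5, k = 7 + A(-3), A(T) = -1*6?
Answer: -5/3 ≈ -1.6667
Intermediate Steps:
A(T) = -6
k = 1 (k = 7 - 6 = 1)
11*(4/2 + 1/(-3)) + (4 - 6)²*x(k) = 11*(4/2 + 1/(-3)) + (4 - 6)²*(-5) = 11*(4*(½) + 1*(-⅓)) + (-2)²*(-5) = 11*(2 - ⅓) + 4*(-5) = 11*(5/3) - 20 = 55/3 - 20 = -5/3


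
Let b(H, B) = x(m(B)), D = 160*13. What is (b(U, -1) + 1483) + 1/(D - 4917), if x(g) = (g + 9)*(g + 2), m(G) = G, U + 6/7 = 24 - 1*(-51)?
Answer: 4229966/2837 ≈ 1491.0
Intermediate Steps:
U = 519/7 (U = -6/7 + (24 - 1*(-51)) = -6/7 + (24 + 51) = -6/7 + 75 = 519/7 ≈ 74.143)
D = 2080
x(g) = (2 + g)*(9 + g) (x(g) = (9 + g)*(2 + g) = (2 + g)*(9 + g))
b(H, B) = 18 + B² + 11*B
(b(U, -1) + 1483) + 1/(D - 4917) = ((18 + (-1)² + 11*(-1)) + 1483) + 1/(2080 - 4917) = ((18 + 1 - 11) + 1483) + 1/(-2837) = (8 + 1483) - 1/2837 = 1491 - 1/2837 = 4229966/2837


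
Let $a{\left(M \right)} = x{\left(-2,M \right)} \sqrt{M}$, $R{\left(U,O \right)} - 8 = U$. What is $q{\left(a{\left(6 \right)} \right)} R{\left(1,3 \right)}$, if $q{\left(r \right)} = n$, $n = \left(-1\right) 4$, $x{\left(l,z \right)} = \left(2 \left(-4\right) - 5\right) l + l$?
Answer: $-36$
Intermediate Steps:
$R{\left(U,O \right)} = 8 + U$
$x{\left(l,z \right)} = - 12 l$ ($x{\left(l,z \right)} = \left(-8 - 5\right) l + l = - 13 l + l = - 12 l$)
$a{\left(M \right)} = 24 \sqrt{M}$ ($a{\left(M \right)} = \left(-12\right) \left(-2\right) \sqrt{M} = 24 \sqrt{M}$)
$n = -4$
$q{\left(r \right)} = -4$
$q{\left(a{\left(6 \right)} \right)} R{\left(1,3 \right)} = - 4 \left(8 + 1\right) = \left(-4\right) 9 = -36$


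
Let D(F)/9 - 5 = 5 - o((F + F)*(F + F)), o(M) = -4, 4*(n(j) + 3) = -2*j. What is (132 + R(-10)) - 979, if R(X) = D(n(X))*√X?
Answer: -847 + 126*I*√10 ≈ -847.0 + 398.45*I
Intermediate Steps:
n(j) = -3 - j/2 (n(j) = -3 + (-2*j)/4 = -3 - j/2)
D(F) = 126 (D(F) = 45 + 9*(5 - 1*(-4)) = 45 + 9*(5 + 4) = 45 + 9*9 = 45 + 81 = 126)
R(X) = 126*√X
(132 + R(-10)) - 979 = (132 + 126*√(-10)) - 979 = (132 + 126*(I*√10)) - 979 = (132 + 126*I*√10) - 979 = -847 + 126*I*√10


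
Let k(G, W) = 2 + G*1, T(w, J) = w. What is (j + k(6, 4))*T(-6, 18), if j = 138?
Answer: -876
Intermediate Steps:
k(G, W) = 2 + G
(j + k(6, 4))*T(-6, 18) = (138 + (2 + 6))*(-6) = (138 + 8)*(-6) = 146*(-6) = -876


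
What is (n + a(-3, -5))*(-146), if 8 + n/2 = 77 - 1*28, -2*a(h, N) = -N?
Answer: -11607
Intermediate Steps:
a(h, N) = N/2 (a(h, N) = -(-1)*N/2 = N/2)
n = 82 (n = -16 + 2*(77 - 1*28) = -16 + 2*(77 - 28) = -16 + 2*49 = -16 + 98 = 82)
(n + a(-3, -5))*(-146) = (82 + (½)*(-5))*(-146) = (82 - 5/2)*(-146) = (159/2)*(-146) = -11607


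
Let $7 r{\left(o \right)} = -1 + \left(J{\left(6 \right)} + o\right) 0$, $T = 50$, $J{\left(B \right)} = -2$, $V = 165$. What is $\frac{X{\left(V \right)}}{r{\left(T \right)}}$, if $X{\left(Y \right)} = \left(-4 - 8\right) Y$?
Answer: $13860$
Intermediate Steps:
$r{\left(o \right)} = - \frac{1}{7}$ ($r{\left(o \right)} = \frac{-1 + \left(-2 + o\right) 0}{7} = \frac{-1 + 0}{7} = \frac{1}{7} \left(-1\right) = - \frac{1}{7}$)
$X{\left(Y \right)} = - 12 Y$
$\frac{X{\left(V \right)}}{r{\left(T \right)}} = \frac{\left(-12\right) 165}{- \frac{1}{7}} = \left(-1980\right) \left(-7\right) = 13860$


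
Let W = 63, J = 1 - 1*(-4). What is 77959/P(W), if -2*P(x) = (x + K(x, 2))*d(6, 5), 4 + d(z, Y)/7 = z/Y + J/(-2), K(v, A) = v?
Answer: 15910/477 ≈ 33.354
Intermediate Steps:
J = 5 (J = 1 + 4 = 5)
d(z, Y) = -91/2 + 7*z/Y (d(z, Y) = -28 + 7*(z/Y + 5/(-2)) = -28 + 7*(z/Y + 5*(-1/2)) = -28 + 7*(z/Y - 5/2) = -28 + 7*(-5/2 + z/Y) = -28 + (-35/2 + 7*z/Y) = -91/2 + 7*z/Y)
P(x) = 371*x/10 (P(x) = -(x + x)*(-91/2 + 7*6/5)/2 = -2*x*(-91/2 + 7*6*(1/5))/2 = -2*x*(-91/2 + 42/5)/2 = -2*x*(-371)/(2*10) = -(-371)*x/10 = 371*x/10)
77959/P(W) = 77959/(((371/10)*63)) = 77959/(23373/10) = 77959*(10/23373) = 15910/477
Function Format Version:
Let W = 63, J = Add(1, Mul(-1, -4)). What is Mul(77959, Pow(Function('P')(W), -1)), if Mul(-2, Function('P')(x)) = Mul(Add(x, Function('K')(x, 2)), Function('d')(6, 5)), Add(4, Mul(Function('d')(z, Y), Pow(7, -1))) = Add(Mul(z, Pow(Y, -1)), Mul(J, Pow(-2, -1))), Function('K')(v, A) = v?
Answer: Rational(15910, 477) ≈ 33.354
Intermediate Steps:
J = 5 (J = Add(1, 4) = 5)
Function('d')(z, Y) = Add(Rational(-91, 2), Mul(7, z, Pow(Y, -1))) (Function('d')(z, Y) = Add(-28, Mul(7, Add(Mul(z, Pow(Y, -1)), Mul(5, Pow(-2, -1))))) = Add(-28, Mul(7, Add(Mul(z, Pow(Y, -1)), Mul(5, Rational(-1, 2))))) = Add(-28, Mul(7, Add(Mul(z, Pow(Y, -1)), Rational(-5, 2)))) = Add(-28, Mul(7, Add(Rational(-5, 2), Mul(z, Pow(Y, -1))))) = Add(-28, Add(Rational(-35, 2), Mul(7, z, Pow(Y, -1)))) = Add(Rational(-91, 2), Mul(7, z, Pow(Y, -1))))
Function('P')(x) = Mul(Rational(371, 10), x) (Function('P')(x) = Mul(Rational(-1, 2), Mul(Add(x, x), Add(Rational(-91, 2), Mul(7, 6, Pow(5, -1))))) = Mul(Rational(-1, 2), Mul(Mul(2, x), Add(Rational(-91, 2), Mul(7, 6, Rational(1, 5))))) = Mul(Rational(-1, 2), Mul(Mul(2, x), Add(Rational(-91, 2), Rational(42, 5)))) = Mul(Rational(-1, 2), Mul(Mul(2, x), Rational(-371, 10))) = Mul(Rational(-1, 2), Mul(Rational(-371, 5), x)) = Mul(Rational(371, 10), x))
Mul(77959, Pow(Function('P')(W), -1)) = Mul(77959, Pow(Mul(Rational(371, 10), 63), -1)) = Mul(77959, Pow(Rational(23373, 10), -1)) = Mul(77959, Rational(10, 23373)) = Rational(15910, 477)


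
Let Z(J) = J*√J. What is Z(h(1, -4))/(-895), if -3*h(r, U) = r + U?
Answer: -1/895 ≈ -0.0011173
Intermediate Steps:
h(r, U) = -U/3 - r/3 (h(r, U) = -(r + U)/3 = -(U + r)/3 = -U/3 - r/3)
Z(J) = J^(3/2)
Z(h(1, -4))/(-895) = (-⅓*(-4) - ⅓*1)^(3/2)/(-895) = (4/3 - ⅓)^(3/2)*(-1/895) = 1^(3/2)*(-1/895) = 1*(-1/895) = -1/895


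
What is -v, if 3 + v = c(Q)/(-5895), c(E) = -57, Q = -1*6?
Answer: 5876/1965 ≈ 2.9903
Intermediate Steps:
Q = -6
v = -5876/1965 (v = -3 - 57/(-5895) = -3 - 57*(-1/5895) = -3 + 19/1965 = -5876/1965 ≈ -2.9903)
-v = -1*(-5876/1965) = 5876/1965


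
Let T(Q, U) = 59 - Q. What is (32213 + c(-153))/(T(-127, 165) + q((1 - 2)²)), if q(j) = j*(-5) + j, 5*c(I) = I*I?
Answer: 92237/455 ≈ 202.72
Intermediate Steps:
c(I) = I²/5 (c(I) = (I*I)/5 = I²/5)
q(j) = -4*j (q(j) = -5*j + j = -4*j)
(32213 + c(-153))/(T(-127, 165) + q((1 - 2)²)) = (32213 + (⅕)*(-153)²)/((59 - 1*(-127)) - 4*(1 - 2)²) = (32213 + (⅕)*23409)/((59 + 127) - 4*(-1)²) = (32213 + 23409/5)/(186 - 4*1) = 184474/(5*(186 - 4)) = (184474/5)/182 = (184474/5)*(1/182) = 92237/455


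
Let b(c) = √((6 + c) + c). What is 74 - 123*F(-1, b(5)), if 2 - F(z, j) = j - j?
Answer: -172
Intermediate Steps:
b(c) = √(6 + 2*c)
F(z, j) = 2 (F(z, j) = 2 - (j - j) = 2 - 1*0 = 2 + 0 = 2)
74 - 123*F(-1, b(5)) = 74 - 123*2 = 74 - 246 = -172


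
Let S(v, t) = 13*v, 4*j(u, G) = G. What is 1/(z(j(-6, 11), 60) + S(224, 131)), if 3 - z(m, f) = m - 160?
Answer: 4/12289 ≈ 0.00032549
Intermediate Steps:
j(u, G) = G/4
z(m, f) = 163 - m (z(m, f) = 3 - (m - 160) = 3 - (-160 + m) = 3 + (160 - m) = 163 - m)
1/(z(j(-6, 11), 60) + S(224, 131)) = 1/((163 - 11/4) + 13*224) = 1/((163 - 1*11/4) + 2912) = 1/((163 - 11/4) + 2912) = 1/(641/4 + 2912) = 1/(12289/4) = 4/12289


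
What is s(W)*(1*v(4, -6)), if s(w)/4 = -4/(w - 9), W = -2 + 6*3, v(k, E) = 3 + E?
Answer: 48/7 ≈ 6.8571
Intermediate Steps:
W = 16 (W = -2 + 18 = 16)
s(w) = -16/(-9 + w) (s(w) = 4*(-4/(w - 9)) = 4*(-4/(-9 + w)) = -16/(-9 + w))
s(W)*(1*v(4, -6)) = (-16/(-9 + 16))*(1*(3 - 6)) = (-16/7)*(1*(-3)) = -16*⅐*(-3) = -16/7*(-3) = 48/7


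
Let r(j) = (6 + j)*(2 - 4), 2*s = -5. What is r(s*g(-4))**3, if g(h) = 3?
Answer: 27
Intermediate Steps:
s = -5/2 (s = (1/2)*(-5) = -5/2 ≈ -2.5000)
r(j) = -12 - 2*j (r(j) = (6 + j)*(-2) = -12 - 2*j)
r(s*g(-4))**3 = (-12 - (-5)*3)**3 = (-12 - 2*(-15/2))**3 = (-12 + 15)**3 = 3**3 = 27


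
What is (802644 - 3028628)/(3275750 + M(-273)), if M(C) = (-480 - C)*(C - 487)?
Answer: -1112992/1716535 ≈ -0.64839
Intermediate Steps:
M(C) = (-487 + C)*(-480 - C) (M(C) = (-480 - C)*(-487 + C) = (-487 + C)*(-480 - C))
(802644 - 3028628)/(3275750 + M(-273)) = (802644 - 3028628)/(3275750 + (233760 - 1*(-273)² + 7*(-273))) = -2225984/(3275750 + (233760 - 1*74529 - 1911)) = -2225984/(3275750 + (233760 - 74529 - 1911)) = -2225984/(3275750 + 157320) = -2225984/3433070 = -2225984*1/3433070 = -1112992/1716535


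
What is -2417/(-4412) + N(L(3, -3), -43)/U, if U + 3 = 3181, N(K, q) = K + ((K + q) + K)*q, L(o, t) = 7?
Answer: 6606937/7010668 ≈ 0.94241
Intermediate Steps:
N(K, q) = K + q*(q + 2*K) (N(K, q) = K + (q + 2*K)*q = K + q*(q + 2*K))
U = 3178 (U = -3 + 3181 = 3178)
-2417/(-4412) + N(L(3, -3), -43)/U = -2417/(-4412) + (7 + (-43)² + 2*7*(-43))/3178 = -2417*(-1/4412) + (7 + 1849 - 602)*(1/3178) = 2417/4412 + 1254*(1/3178) = 2417/4412 + 627/1589 = 6606937/7010668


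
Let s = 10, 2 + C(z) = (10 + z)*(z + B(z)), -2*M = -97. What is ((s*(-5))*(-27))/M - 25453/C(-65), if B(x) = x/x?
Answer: 7029659/341246 ≈ 20.600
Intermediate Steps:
M = 97/2 (M = -½*(-97) = 97/2 ≈ 48.500)
B(x) = 1
C(z) = -2 + (1 + z)*(10 + z) (C(z) = -2 + (10 + z)*(z + 1) = -2 + (10 + z)*(1 + z) = -2 + (1 + z)*(10 + z))
((s*(-5))*(-27))/M - 25453/C(-65) = ((10*(-5))*(-27))/(97/2) - 25453/(8 + (-65)² + 11*(-65)) = -50*(-27)*(2/97) - 25453/(8 + 4225 - 715) = 1350*(2/97) - 25453/3518 = 2700/97 - 25453*1/3518 = 2700/97 - 25453/3518 = 7029659/341246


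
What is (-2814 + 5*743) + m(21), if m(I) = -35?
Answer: 866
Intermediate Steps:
(-2814 + 5*743) + m(21) = (-2814 + 5*743) - 35 = (-2814 + 3715) - 35 = 901 - 35 = 866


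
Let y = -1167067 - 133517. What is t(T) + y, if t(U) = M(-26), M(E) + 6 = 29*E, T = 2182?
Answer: -1301344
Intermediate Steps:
M(E) = -6 + 29*E
t(U) = -760 (t(U) = -6 + 29*(-26) = -6 - 754 = -760)
y = -1300584
t(T) + y = -760 - 1300584 = -1301344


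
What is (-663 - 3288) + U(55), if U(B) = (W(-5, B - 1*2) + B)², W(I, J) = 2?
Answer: -702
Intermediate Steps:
U(B) = (2 + B)²
(-663 - 3288) + U(55) = (-663 - 3288) + (2 + 55)² = -3951 + 57² = -3951 + 3249 = -702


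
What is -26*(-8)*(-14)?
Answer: -2912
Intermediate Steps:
-26*(-8)*(-14) = 208*(-14) = -2912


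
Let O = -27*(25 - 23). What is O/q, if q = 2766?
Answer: -9/461 ≈ -0.019523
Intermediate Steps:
O = -54 (O = -27*2 = -54)
O/q = -54/2766 = -54*1/2766 = -9/461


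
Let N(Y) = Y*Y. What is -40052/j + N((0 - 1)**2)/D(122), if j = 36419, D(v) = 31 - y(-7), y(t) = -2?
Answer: -1285297/1201827 ≈ -1.0695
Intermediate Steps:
D(v) = 33 (D(v) = 31 - 1*(-2) = 31 + 2 = 33)
N(Y) = Y**2
-40052/j + N((0 - 1)**2)/D(122) = -40052/36419 + ((0 - 1)**2)**2/33 = -40052*1/36419 + ((-1)**2)**2*(1/33) = -40052/36419 + 1**2*(1/33) = -40052/36419 + 1*(1/33) = -40052/36419 + 1/33 = -1285297/1201827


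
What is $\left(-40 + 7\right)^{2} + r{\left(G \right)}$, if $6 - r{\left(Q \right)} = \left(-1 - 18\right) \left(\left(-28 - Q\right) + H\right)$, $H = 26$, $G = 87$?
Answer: $-596$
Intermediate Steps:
$r{\left(Q \right)} = -32 - 19 Q$ ($r{\left(Q \right)} = 6 - \left(-1 - 18\right) \left(\left(-28 - Q\right) + 26\right) = 6 - - 19 \left(-2 - Q\right) = 6 - \left(38 + 19 Q\right) = -32 - 19 Q$)
$\left(-40 + 7\right)^{2} + r{\left(G \right)} = \left(-40 + 7\right)^{2} - 1685 = \left(-33\right)^{2} - 1685 = 1089 - 1685 = -596$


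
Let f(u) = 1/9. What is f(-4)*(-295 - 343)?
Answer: -638/9 ≈ -70.889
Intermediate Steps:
f(u) = ⅑
f(-4)*(-295 - 343) = (-295 - 343)/9 = (⅑)*(-638) = -638/9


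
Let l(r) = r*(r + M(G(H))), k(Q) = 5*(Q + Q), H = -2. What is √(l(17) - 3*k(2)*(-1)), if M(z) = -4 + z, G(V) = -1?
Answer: 2*√66 ≈ 16.248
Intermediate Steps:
k(Q) = 10*Q (k(Q) = 5*(2*Q) = 10*Q)
l(r) = r*(-5 + r) (l(r) = r*(r + (-4 - 1)) = r*(r - 5) = r*(-5 + r))
√(l(17) - 3*k(2)*(-1)) = √(17*(-5 + 17) - 30*2*(-1)) = √(17*12 - 3*20*(-1)) = √(204 - 60*(-1)) = √(204 + 60) = √264 = 2*√66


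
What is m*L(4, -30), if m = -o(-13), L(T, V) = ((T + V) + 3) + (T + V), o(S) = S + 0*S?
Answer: -637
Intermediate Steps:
o(S) = S (o(S) = S + 0 = S)
L(T, V) = 3 + 2*T + 2*V (L(T, V) = (3 + T + V) + (T + V) = 3 + 2*T + 2*V)
m = 13 (m = -1*(-13) = 13)
m*L(4, -30) = 13*(3 + 2*4 + 2*(-30)) = 13*(3 + 8 - 60) = 13*(-49) = -637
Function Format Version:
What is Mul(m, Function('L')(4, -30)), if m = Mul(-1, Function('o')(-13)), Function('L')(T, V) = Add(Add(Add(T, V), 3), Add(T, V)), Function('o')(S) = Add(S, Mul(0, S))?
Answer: -637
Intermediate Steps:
Function('o')(S) = S (Function('o')(S) = Add(S, 0) = S)
Function('L')(T, V) = Add(3, Mul(2, T), Mul(2, V)) (Function('L')(T, V) = Add(Add(3, T, V), Add(T, V)) = Add(3, Mul(2, T), Mul(2, V)))
m = 13 (m = Mul(-1, -13) = 13)
Mul(m, Function('L')(4, -30)) = Mul(13, Add(3, Mul(2, 4), Mul(2, -30))) = Mul(13, Add(3, 8, -60)) = Mul(13, -49) = -637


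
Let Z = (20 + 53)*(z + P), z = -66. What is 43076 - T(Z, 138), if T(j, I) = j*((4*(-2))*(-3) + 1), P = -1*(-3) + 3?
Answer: 152576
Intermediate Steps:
P = 6 (P = 3 + 3 = 6)
Z = -4380 (Z = (20 + 53)*(-66 + 6) = 73*(-60) = -4380)
T(j, I) = 25*j (T(j, I) = j*(-8*(-3) + 1) = j*(24 + 1) = j*25 = 25*j)
43076 - T(Z, 138) = 43076 - 25*(-4380) = 43076 - 1*(-109500) = 43076 + 109500 = 152576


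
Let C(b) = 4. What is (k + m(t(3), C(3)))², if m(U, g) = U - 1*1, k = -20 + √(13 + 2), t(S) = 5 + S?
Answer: (13 - √15)² ≈ 83.302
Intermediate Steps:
k = -20 + √15 ≈ -16.127
m(U, g) = -1 + U (m(U, g) = U - 1 = -1 + U)
(k + m(t(3), C(3)))² = ((-20 + √15) + (-1 + (5 + 3)))² = ((-20 + √15) + (-1 + 8))² = ((-20 + √15) + 7)² = (-13 + √15)²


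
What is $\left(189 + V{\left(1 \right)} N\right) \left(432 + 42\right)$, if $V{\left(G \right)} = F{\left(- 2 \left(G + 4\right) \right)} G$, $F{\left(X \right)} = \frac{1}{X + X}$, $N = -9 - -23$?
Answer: $\frac{446271}{5} \approx 89254.0$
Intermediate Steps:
$N = 14$ ($N = -9 + 23 = 14$)
$F{\left(X \right)} = \frac{1}{2 X}$
$V{\left(G \right)} = \frac{G}{2 \left(-8 - 2 G\right)}$ ($V{\left(G \right)} = \frac{1}{2 \left(- 2 \left(G + 4\right)\right)} G = \frac{1}{2 \left(- 2 \left(4 + G\right)\right)} G = \frac{1}{2 \left(-8 - 2 G\right)} G = \frac{G}{2 \left(-8 - 2 G\right)}$)
$\left(189 + V{\left(1 \right)} N\right) \left(432 + 42\right) = \left(189 + \left(-1\right) 1 \frac{1}{16 + 4 \cdot 1} \cdot 14\right) \left(432 + 42\right) = \left(189 + \left(-1\right) 1 \frac{1}{16 + 4} \cdot 14\right) 474 = \left(189 + \left(-1\right) 1 \cdot \frac{1}{20} \cdot 14\right) 474 = \left(189 - \frac{7}{10}\right) 474 = \frac{1883}{10} \cdot 474 = \frac{446271}{5}$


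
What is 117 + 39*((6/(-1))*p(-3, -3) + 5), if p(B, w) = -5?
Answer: 1482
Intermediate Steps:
117 + 39*((6/(-1))*p(-3, -3) + 5) = 117 + 39*((6/(-1))*(-5) + 5) = 117 + 39*((6*(-1))*(-5) + 5) = 117 + 39*(-6*(-5) + 5) = 117 + 39*(30 + 5) = 117 + 39*35 = 117 + 1365 = 1482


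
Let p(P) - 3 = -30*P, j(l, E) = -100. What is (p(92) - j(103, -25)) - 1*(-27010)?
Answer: 24353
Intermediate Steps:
p(P) = 3 - 30*P
(p(92) - j(103, -25)) - 1*(-27010) = ((3 - 30*92) - 1*(-100)) - 1*(-27010) = ((3 - 2760) + 100) + 27010 = (-2757 + 100) + 27010 = -2657 + 27010 = 24353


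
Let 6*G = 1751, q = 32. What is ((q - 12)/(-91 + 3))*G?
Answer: -8755/132 ≈ -66.326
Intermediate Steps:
G = 1751/6 (G = (⅙)*1751 = 1751/6 ≈ 291.83)
((q - 12)/(-91 + 3))*G = ((32 - 12)/(-91 + 3))*(1751/6) = (20/(-88))*(1751/6) = (20*(-1/88))*(1751/6) = -5/22*1751/6 = -8755/132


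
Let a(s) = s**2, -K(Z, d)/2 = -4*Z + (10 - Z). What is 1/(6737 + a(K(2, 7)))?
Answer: 1/6737 ≈ 0.00014843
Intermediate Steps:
K(Z, d) = -20 + 10*Z (K(Z, d) = -2*(-4*Z + (10 - Z)) = -2*(10 - 5*Z) = -20 + 10*Z)
1/(6737 + a(K(2, 7))) = 1/(6737 + (-20 + 10*2)**2) = 1/(6737 + (-20 + 20)**2) = 1/(6737 + 0**2) = 1/(6737 + 0) = 1/6737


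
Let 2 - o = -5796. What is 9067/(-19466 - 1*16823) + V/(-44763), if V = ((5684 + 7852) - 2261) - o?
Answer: -604620974/1624404507 ≈ -0.37221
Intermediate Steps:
o = 5798 (o = 2 - 1*(-5796) = 2 + 5796 = 5798)
V = 5477 (V = ((5684 + 7852) - 2261) - 1*5798 = (13536 - 2261) - 5798 = 11275 - 5798 = 5477)
9067/(-19466 - 1*16823) + V/(-44763) = 9067/(-19466 - 1*16823) + 5477/(-44763) = 9067/(-19466 - 16823) + 5477*(-1/44763) = 9067/(-36289) - 5477/44763 = 9067*(-1/36289) - 5477/44763 = -9067/36289 - 5477/44763 = -604620974/1624404507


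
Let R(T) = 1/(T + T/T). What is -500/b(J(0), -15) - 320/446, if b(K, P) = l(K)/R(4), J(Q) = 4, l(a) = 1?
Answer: -22460/223 ≈ -100.72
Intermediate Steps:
R(T) = 1/(1 + T) (R(T) = 1/(T + 1) = 1/(1 + T))
b(K, P) = 5 (b(K, P) = 1/1/(1 + 4) = 1/1/5 = 1/(⅕) = 1*5 = 5)
-500/b(J(0), -15) - 320/446 = -500/5 - 320/446 = -500*⅕ - 320*1/446 = -100 - 160/223 = -22460/223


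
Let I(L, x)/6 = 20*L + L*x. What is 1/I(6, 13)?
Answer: 1/1188 ≈ 0.00084175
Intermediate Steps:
I(L, x) = 120*L + 6*L*x (I(L, x) = 6*(20*L + L*x) = 120*L + 6*L*x)
1/I(6, 13) = 1/(6*6*(20 + 13)) = 1/(6*6*33) = 1/1188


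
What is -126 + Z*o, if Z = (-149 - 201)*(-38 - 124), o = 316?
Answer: 17917074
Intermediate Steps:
Z = 56700 (Z = -350*(-162) = 56700)
-126 + Z*o = -126 + 56700*316 = -126 + 17917200 = 17917074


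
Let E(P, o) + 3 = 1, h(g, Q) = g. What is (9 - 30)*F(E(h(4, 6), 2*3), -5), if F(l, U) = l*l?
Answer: -84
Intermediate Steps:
E(P, o) = -2 (E(P, o) = -3 + 1 = -2)
F(l, U) = l**2
(9 - 30)*F(E(h(4, 6), 2*3), -5) = (9 - 30)*(-2)**2 = -21*4 = -84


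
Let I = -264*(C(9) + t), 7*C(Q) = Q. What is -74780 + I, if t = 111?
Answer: -730964/7 ≈ -1.0442e+5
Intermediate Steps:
C(Q) = Q/7
I = -207504/7 (I = -264*((1/7)*9 + 111) = -264*(9/7 + 111) = -264*786/7 = -207504/7 ≈ -29643.)
-74780 + I = -74780 - 207504/7 = -730964/7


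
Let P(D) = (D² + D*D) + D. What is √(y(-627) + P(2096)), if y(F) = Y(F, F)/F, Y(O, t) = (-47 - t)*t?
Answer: 2*√2197277 ≈ 2964.6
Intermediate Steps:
P(D) = D + 2*D² (P(D) = (D² + D²) + D = 2*D² + D = D + 2*D²)
Y(O, t) = t*(-47 - t)
y(F) = -47 - F (y(F) = (-F*(47 + F))/F = -47 - F)
√(y(-627) + P(2096)) = √((-47 - 1*(-627)) + 2096*(1 + 2*2096)) = √((-47 + 627) + 2096*(1 + 4192)) = √(580 + 2096*4193) = √(580 + 8788528) = √8789108 = 2*√2197277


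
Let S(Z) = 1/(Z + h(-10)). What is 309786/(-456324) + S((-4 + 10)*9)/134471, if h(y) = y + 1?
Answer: -312429172991/460217584530 ≈ -0.67887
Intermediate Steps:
h(y) = 1 + y
S(Z) = 1/(-9 + Z) (S(Z) = 1/(Z + (1 - 10)) = 1/(Z - 9) = 1/(-9 + Z))
309786/(-456324) + S((-4 + 10)*9)/134471 = 309786/(-456324) + 1/(-9 + (-4 + 10)*9*134471) = 309786*(-1/456324) + (1/134471)/(-9 + 6*9) = -51631/76054 + (1/134471)/(-9 + 54) = -51631/76054 + (1/134471)/45 = -51631/76054 + (1/45)*(1/134471) = -51631/76054 + 1/6051195 = -312429172991/460217584530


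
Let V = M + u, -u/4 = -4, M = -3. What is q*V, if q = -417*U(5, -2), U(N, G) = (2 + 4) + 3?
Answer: -48789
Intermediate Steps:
u = 16 (u = -4*(-4) = 16)
U(N, G) = 9 (U(N, G) = 6 + 3 = 9)
q = -3753 (q = -417*9 = -3753)
V = 13 (V = -3 + 16 = 13)
q*V = -3753*13 = -48789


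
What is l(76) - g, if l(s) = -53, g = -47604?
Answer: 47551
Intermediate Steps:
l(76) - g = -53 - 1*(-47604) = -53 + 47604 = 47551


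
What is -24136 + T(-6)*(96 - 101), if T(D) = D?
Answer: -24106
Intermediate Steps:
-24136 + T(-6)*(96 - 101) = -24136 - 6*(96 - 101) = -24136 - 6*(-5) = -24136 + 30 = -24106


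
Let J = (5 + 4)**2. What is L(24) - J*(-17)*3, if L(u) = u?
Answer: 4155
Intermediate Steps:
J = 81 (J = 9**2 = 81)
L(24) - J*(-17)*3 = 24 - 81*(-17)*3 = 24 - (-1377)*3 = 24 - 1*(-4131) = 24 + 4131 = 4155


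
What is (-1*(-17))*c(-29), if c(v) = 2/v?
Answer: -34/29 ≈ -1.1724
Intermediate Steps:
(-1*(-17))*c(-29) = (-1*(-17))*(2/(-29)) = 17*(2*(-1/29)) = 17*(-2/29) = -34/29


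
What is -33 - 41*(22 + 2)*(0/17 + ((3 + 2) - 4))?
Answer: -1017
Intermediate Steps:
-33 - 41*(22 + 2)*(0/17 + ((3 + 2) - 4)) = -33 - 984*(0*(1/17) + (5 - 4)) = -33 - 984*(0 + 1) = -33 - 984 = -1017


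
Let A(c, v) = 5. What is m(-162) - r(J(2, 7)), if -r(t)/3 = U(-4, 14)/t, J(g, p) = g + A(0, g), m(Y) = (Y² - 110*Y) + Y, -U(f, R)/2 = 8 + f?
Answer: 307290/7 ≈ 43899.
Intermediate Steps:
U(f, R) = -16 - 2*f (U(f, R) = -2*(8 + f) = -16 - 2*f)
m(Y) = Y² - 109*Y
J(g, p) = 5 + g (J(g, p) = g + 5 = 5 + g)
r(t) = 24/t (r(t) = -3*(-16 - 2*(-4))/t = -3*(-16 + 8)/t = -(-24)/t = 24/t)
m(-162) - r(J(2, 7)) = -162*(-109 - 162) - 24/(5 + 2) = -162*(-271) - 24/7 = 43902 - 24/7 = 307290/7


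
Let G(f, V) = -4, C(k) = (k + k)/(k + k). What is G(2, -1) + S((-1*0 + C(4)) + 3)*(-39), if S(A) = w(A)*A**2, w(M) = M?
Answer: -2500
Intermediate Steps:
C(k) = 1 (C(k) = (2*k)/((2*k)) = (2*k)*(1/(2*k)) = 1)
S(A) = A**3 (S(A) = A*A**2 = A**3)
G(2, -1) + S((-1*0 + C(4)) + 3)*(-39) = -4 + ((-1*0 + 1) + 3)**3*(-39) = -4 + ((0 + 1) + 3)**3*(-39) = -4 + (1 + 3)**3*(-39) = -4 + 4**3*(-39) = -4 + 64*(-39) = -4 - 2496 = -2500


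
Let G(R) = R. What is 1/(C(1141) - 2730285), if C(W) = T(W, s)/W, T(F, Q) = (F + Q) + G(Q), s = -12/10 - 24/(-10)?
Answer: -5705/15576270208 ≈ -3.6626e-7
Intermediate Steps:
s = 6/5 (s = -12*⅒ - 24*(-⅒) = -6/5 + 12/5 = 6/5 ≈ 1.2000)
T(F, Q) = F + 2*Q (T(F, Q) = (F + Q) + Q = F + 2*Q)
C(W) = (12/5 + W)/W (C(W) = (W + 2*(6/5))/W = (W + 12/5)/W = (12/5 + W)/W)
1/(C(1141) - 2730285) = 1/((12/5 + 1141)/1141 - 2730285) = 1/((1/1141)*(5717/5) - 2730285) = 1/(5717/5705 - 2730285) = 1/(-15576270208/5705) = -5705/15576270208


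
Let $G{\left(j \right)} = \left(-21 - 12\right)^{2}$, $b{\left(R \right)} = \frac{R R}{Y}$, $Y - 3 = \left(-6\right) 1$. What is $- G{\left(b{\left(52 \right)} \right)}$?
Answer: $-1089$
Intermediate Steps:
$Y = -3$ ($Y = 3 - 6 = -3$)
$b{\left(R \right)} = - \frac{R^{2}}{3}$ ($b{\left(R \right)} = \frac{R R}{-3} = R^{2} \left(- \frac{1}{3}\right) = - \frac{R^{2}}{3}$)
$G{\left(j \right)} = 1089$ ($G{\left(j \right)} = \left(-33\right)^{2} = 1089$)
$- G{\left(b{\left(52 \right)} \right)} = \left(-1\right) 1089 = -1089$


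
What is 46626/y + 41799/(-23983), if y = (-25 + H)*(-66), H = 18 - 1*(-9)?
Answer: -187291471/527626 ≈ -354.97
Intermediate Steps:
H = 27 (H = 18 + 9 = 27)
y = -132 (y = (-25 + 27)*(-66) = 2*(-66) = -132)
46626/y + 41799/(-23983) = 46626/(-132) + 41799/(-23983) = 46626*(-1/132) + 41799*(-1/23983) = -7771/22 - 41799/23983 = -187291471/527626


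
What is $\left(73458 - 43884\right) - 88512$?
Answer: $-58938$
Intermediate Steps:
$\left(73458 - 43884\right) - 88512 = 29574 - 88512 = -58938$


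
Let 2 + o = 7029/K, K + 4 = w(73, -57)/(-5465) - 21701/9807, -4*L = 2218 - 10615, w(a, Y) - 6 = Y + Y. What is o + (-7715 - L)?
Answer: -204783630215/18699596 ≈ -10951.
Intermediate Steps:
w(a, Y) = 6 + 2*Y (w(a, Y) = 6 + (Y + Y) = 6 + 2*Y)
L = 8397/4 (L = -(2218 - 10615)/4 = -¼*(-8397) = 8397/4 ≈ 2099.3)
K = -331917829/53595255 (K = -4 + ((6 + 2*(-57))/(-5465) - 21701/9807) = -4 + ((6 - 114)*(-1/5465) - 21701*1/9807) = -4 + (-108*(-1/5465) - 21701/9807) = -4 + (108/5465 - 21701/9807) = -4 - 117536809/53595255 = -331917829/53595255 ≈ -6.1930)
o = -5315280043/4674899 (o = -2 + 7029/(-331917829/53595255) = -2 + 7029*(-53595255/331917829) = -2 - 5305930245/4674899 = -5315280043/4674899 ≈ -1137.0)
o + (-7715 - L) = -5315280043/4674899 + (-7715 - 1*8397/4) = -5315280043/4674899 + (-7715 - 8397/4) = -5315280043/4674899 - 39257/4 = -204783630215/18699596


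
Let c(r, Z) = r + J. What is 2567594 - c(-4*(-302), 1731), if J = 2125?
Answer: 2564261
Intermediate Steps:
c(r, Z) = 2125 + r (c(r, Z) = r + 2125 = 2125 + r)
2567594 - c(-4*(-302), 1731) = 2567594 - (2125 - 4*(-302)) = 2567594 - (2125 + 1208) = 2567594 - 1*3333 = 2567594 - 3333 = 2564261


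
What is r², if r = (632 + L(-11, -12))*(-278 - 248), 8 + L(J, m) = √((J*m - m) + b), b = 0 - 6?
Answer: 107769175464 + 345291648*√138 ≈ 1.1183e+11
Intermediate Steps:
b = -6
L(J, m) = -8 + √(-6 - m + J*m) (L(J, m) = -8 + √((J*m - m) - 6) = -8 + √((-m + J*m) - 6) = -8 + √(-6 - m + J*m))
r = -328224 - 526*√138 (r = (632 + (-8 + √(-6 - 1*(-12) - 11*(-12))))*(-278 - 248) = (632 + (-8 + √(-6 + 12 + 132)))*(-526) = (632 + (-8 + √138))*(-526) = (624 + √138)*(-526) = -328224 - 526*√138 ≈ -3.3440e+5)
r² = (-328224 - 526*√138)²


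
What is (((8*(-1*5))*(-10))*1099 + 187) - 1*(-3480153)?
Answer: 3919940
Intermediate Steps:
(((8*(-1*5))*(-10))*1099 + 187) - 1*(-3480153) = (((8*(-5))*(-10))*1099 + 187) + 3480153 = (-40*(-10)*1099 + 187) + 3480153 = (400*1099 + 187) + 3480153 = (439600 + 187) + 3480153 = 439787 + 3480153 = 3919940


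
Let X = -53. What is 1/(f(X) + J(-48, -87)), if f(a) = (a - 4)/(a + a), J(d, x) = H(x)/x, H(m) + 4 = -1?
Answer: 9222/5489 ≈ 1.6801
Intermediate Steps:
H(m) = -5 (H(m) = -4 - 1 = -5)
J(d, x) = -5/x
f(a) = (-4 + a)/(2*a) (f(a) = (-4 + a)/((2*a)) = (-4 + a)*(1/(2*a)) = (-4 + a)/(2*a))
1/(f(X) + J(-48, -87)) = 1/((1/2)*(-4 - 53)/(-53) - 5/(-87)) = 1/((1/2)*(-1/53)*(-57) - 5*(-1/87)) = 1/(57/106 + 5/87) = 1/(5489/9222) = 9222/5489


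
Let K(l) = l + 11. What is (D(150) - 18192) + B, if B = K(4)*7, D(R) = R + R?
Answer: -17787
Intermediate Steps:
D(R) = 2*R
K(l) = 11 + l
B = 105 (B = (11 + 4)*7 = 15*7 = 105)
(D(150) - 18192) + B = (2*150 - 18192) + 105 = (300 - 18192) + 105 = -17892 + 105 = -17787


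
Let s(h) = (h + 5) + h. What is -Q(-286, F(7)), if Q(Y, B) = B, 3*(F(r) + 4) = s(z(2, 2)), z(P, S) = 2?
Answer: 1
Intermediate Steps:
s(h) = 5 + 2*h (s(h) = (5 + h) + h = 5 + 2*h)
F(r) = -1 (F(r) = -4 + (5 + 2*2)/3 = -4 + (5 + 4)/3 = -4 + (⅓)*9 = -4 + 3 = -1)
-Q(-286, F(7)) = -1*(-1) = 1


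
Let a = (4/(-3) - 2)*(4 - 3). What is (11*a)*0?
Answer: 0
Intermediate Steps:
a = -10/3 (a = (4*(-1/3) - 2)*1 = (-4/3 - 2)*1 = -10/3*1 = -10/3 ≈ -3.3333)
(11*a)*0 = (11*(-10/3))*0 = -110/3*0 = 0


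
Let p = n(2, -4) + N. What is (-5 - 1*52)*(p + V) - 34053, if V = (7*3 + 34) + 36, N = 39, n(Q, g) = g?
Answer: -41235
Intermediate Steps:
V = 91 (V = (21 + 34) + 36 = 55 + 36 = 91)
p = 35 (p = -4 + 39 = 35)
(-5 - 1*52)*(p + V) - 34053 = (-5 - 1*52)*(35 + 91) - 34053 = (-5 - 52)*126 - 34053 = -57*126 - 34053 = -7182 - 34053 = -41235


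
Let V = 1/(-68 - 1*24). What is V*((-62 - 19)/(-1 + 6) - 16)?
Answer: 7/20 ≈ 0.35000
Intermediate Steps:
V = -1/92 (V = 1/(-68 - 24) = 1/(-92) = -1/92 ≈ -0.010870)
V*((-62 - 19)/(-1 + 6) - 16) = -((-62 - 19)/(-1 + 6) - 16)/92 = -(-81/5 - 16)/92 = -1/92*(-161/5) = 7/20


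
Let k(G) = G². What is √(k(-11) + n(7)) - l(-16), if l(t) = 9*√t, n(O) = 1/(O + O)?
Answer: -36*I + √23730/14 ≈ 11.003 - 36.0*I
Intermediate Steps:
n(O) = 1/(2*O)
√(k(-11) + n(7)) - l(-16) = √((-11)² + (½)/7) - 9*√(-16) = √(121 + (½)*(⅐)) - 9*4*I = √(121 + 1/14) - 36*I = √(1695/14) - 36*I = √23730/14 - 36*I = -36*I + √23730/14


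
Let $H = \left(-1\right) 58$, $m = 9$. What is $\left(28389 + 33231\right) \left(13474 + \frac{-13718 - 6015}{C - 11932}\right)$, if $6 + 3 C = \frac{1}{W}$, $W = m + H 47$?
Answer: $\frac{16154683601248452}{19454807} \approx 8.3037 \cdot 10^{8}$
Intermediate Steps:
$H = -58$
$W = -2717$ ($W = 9 - 2726 = -2717$)
$C = - \frac{16303}{8151}$ ($C = -2 + \frac{1}{3 \left(-2717\right)} = -2 + \frac{1}{3} \left(- \frac{1}{2717}\right) = -2 - \frac{1}{8151} = - \frac{16303}{8151} \approx -2.0001$)
$\left(28389 + 33231\right) \left(13474 + \frac{-13718 - 6015}{C - 11932}\right) = \left(28389 + 33231\right) \left(13474 + \frac{-13718 - 6015}{- \frac{16303}{8151} - 11932}\right) = 61620 \left(13474 - \frac{19733}{- \frac{97274035}{8151}}\right) = 61620 \left(13474 - - \frac{160843683}{97274035}\right) = 61620 \left(13474 + \frac{160843683}{97274035}\right) = 61620 \cdot \frac{1310831191273}{97274035} = \frac{16154683601248452}{19454807}$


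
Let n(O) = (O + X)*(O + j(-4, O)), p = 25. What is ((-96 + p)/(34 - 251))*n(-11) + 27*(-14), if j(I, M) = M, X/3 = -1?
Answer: -8594/31 ≈ -277.23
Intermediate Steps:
X = -3 (X = 3*(-1) = -3)
n(O) = 2*O*(-3 + O) (n(O) = (O - 3)*(O + O) = (-3 + O)*(2*O) = 2*O*(-3 + O))
((-96 + p)/(34 - 251))*n(-11) + 27*(-14) = ((-96 + 25)/(34 - 251))*(2*(-11)*(-3 - 11)) + 27*(-14) = (-71/(-217))*(2*(-11)*(-14)) - 378 = -71*(-1/217)*308 - 378 = (71/217)*308 - 378 = 3124/31 - 378 = -8594/31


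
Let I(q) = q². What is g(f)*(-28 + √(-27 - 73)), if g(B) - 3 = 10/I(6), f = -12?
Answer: -826/9 + 295*I/9 ≈ -91.778 + 32.778*I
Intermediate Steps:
g(B) = 59/18 (g(B) = 3 + 10/(6²) = 3 + 10/36 = 3 + 10*(1/36) = 3 + 5/18 = 59/18)
g(f)*(-28 + √(-27 - 73)) = 59*(-28 + √(-27 - 73))/18 = 59*(-28 + √(-100))/18 = 59*(-28 + 10*I)/18 = -826/9 + 295*I/9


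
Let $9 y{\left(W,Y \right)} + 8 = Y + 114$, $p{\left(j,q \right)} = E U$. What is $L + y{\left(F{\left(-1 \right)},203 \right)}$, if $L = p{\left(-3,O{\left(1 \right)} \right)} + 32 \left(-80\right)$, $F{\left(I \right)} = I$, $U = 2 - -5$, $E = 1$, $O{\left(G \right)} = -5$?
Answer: $- \frac{7556}{3} \approx -2518.7$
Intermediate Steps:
$U = 7$ ($U = 2 + 5 = 7$)
$p{\left(j,q \right)} = 7$ ($p{\left(j,q \right)} = 1 \cdot 7 = 7$)
$y{\left(W,Y \right)} = \frac{106}{9} + \frac{Y}{9}$ ($y{\left(W,Y \right)} = - \frac{8}{9} + \frac{Y + 114}{9} = - \frac{8}{9} + \frac{114 + Y}{9} = - \frac{8}{9} + \left(\frac{38}{3} + \frac{Y}{9}\right) = \frac{106}{9} + \frac{Y}{9}$)
$L = -2553$ ($L = 7 + 32 \left(-80\right) = 7 - 2560 = -2553$)
$L + y{\left(F{\left(-1 \right)},203 \right)} = -2553 + \left(\frac{106}{9} + \frac{1}{9} \cdot 203\right) = -2553 + \left(\frac{106}{9} + \frac{203}{9}\right) = -2553 + \frac{103}{3} = - \frac{7556}{3}$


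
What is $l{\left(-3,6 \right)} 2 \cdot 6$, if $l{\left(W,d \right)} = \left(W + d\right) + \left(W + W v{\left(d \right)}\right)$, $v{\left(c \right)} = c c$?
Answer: $-1296$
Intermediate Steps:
$v{\left(c \right)} = c^{2}$
$l{\left(W,d \right)} = d + 2 W + W d^{2}$ ($l{\left(W,d \right)} = \left(W + d\right) + \left(W + W d^{2}\right) = d + 2 W + W d^{2}$)
$l{\left(-3,6 \right)} 2 \cdot 6 = \left(6 + 2 \left(-3\right) - 3 \cdot 6^{2}\right) 2 \cdot 6 = \left(6 - 6 - 108\right) 2 \cdot 6 = \left(-108\right) 2 \cdot 6 = \left(-216\right) 6 = -1296$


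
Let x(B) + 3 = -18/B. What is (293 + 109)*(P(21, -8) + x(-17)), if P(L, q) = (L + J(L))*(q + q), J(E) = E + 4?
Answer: -5043090/17 ≈ -2.9665e+5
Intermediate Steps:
J(E) = 4 + E
x(B) = -3 - 18/B
P(L, q) = 2*q*(4 + 2*L) (P(L, q) = (L + (4 + L))*(q + q) = (4 + 2*L)*(2*q) = 2*q*(4 + 2*L))
(293 + 109)*(P(21, -8) + x(-17)) = (293 + 109)*(4*(-8)*(2 + 21) + (-3 - 18/(-17))) = 402*(4*(-8)*23 + (-3 - 18*(-1/17))) = 402*(-736 + (-3 + 18/17)) = 402*(-736 - 33/17) = 402*(-12545/17) = -5043090/17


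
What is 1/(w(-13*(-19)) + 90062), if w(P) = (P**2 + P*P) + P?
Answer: 1/212327 ≈ 4.7097e-6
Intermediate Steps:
w(P) = P + 2*P**2 (w(P) = (P**2 + P**2) + P = 2*P**2 + P = P + 2*P**2)
1/(w(-13*(-19)) + 90062) = 1/((-13*(-19))*(1 + 2*(-13*(-19))) + 90062) = 1/(247*(1 + 2*247) + 90062) = 1/(247*(1 + 494) + 90062) = 1/(247*495 + 90062) = 1/(122265 + 90062) = 1/212327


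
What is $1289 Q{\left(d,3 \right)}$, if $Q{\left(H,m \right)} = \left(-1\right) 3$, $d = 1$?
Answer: $-3867$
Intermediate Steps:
$Q{\left(H,m \right)} = -3$
$1289 Q{\left(d,3 \right)} = 1289 \left(-3\right) = -3867$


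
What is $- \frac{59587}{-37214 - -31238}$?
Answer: $\frac{59587}{5976} \approx 9.9711$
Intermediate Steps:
$- \frac{59587}{-37214 - -31238} = - \frac{59587}{-37214 + 31238} = - \frac{59587}{-5976} = \left(-59587\right) \left(- \frac{1}{5976}\right) = \frac{59587}{5976}$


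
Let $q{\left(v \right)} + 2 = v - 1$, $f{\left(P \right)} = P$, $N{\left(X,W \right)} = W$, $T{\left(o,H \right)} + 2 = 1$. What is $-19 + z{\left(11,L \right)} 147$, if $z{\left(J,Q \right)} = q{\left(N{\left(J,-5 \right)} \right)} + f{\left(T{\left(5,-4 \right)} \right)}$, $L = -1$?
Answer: $-1342$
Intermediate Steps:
$T{\left(o,H \right)} = -1$ ($T{\left(o,H \right)} = -2 + 1 = -1$)
$q{\left(v \right)} = -3 + v$ ($q{\left(v \right)} = -2 + \left(v - 1\right) = -2 + \left(-1 + v\right) = -3 + v$)
$z{\left(J,Q \right)} = -9$ ($z{\left(J,Q \right)} = \left(-3 - 5\right) - 1 = -8 - 1 = -9$)
$-19 + z{\left(11,L \right)} 147 = -19 - 1323 = -1342$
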